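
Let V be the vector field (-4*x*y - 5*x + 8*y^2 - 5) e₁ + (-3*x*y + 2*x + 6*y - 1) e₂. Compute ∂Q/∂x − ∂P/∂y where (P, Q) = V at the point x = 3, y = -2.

∂V₂/∂x = -3*y + 2
∂V₁/∂y = -4*x + 16*y
Scalar curl = 4*x - 19*y + 2
At (3, -2): 52.

52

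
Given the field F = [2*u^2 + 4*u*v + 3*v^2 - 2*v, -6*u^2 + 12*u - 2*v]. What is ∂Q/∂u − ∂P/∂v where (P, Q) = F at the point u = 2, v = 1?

-24

∂F₂/∂u = -12*u + 12
∂F₁/∂v = 4*u + 6*v - 2
Scalar curl = -16*u - 6*v + 14
At (2, 1): -24.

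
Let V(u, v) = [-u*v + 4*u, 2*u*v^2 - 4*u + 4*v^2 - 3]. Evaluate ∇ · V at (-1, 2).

10

∂V₁/∂u = -v + 4
∂V₂/∂v = 4*u*v + 8*v
∇·V = 4*u*v + 7*v + 4
At (-1, 2): 10.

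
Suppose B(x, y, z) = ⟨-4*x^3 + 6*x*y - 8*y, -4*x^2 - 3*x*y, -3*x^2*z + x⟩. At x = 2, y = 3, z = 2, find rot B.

(0, 23, -29)

(∇×B)₁ = ∂B₃/∂y − ∂B₂/∂z = 0
(∇×B)₂ = ∂B₁/∂z − ∂B₃/∂x = 6*x*z - 1
(∇×B)₃ = ∂B₂/∂x − ∂B₁/∂y = -14*x - 3*y + 8
∇×B = (0, 6*x*z - 1, -14*x - 3*y + 8)
At (2, 3, 2): (0, 23, -29).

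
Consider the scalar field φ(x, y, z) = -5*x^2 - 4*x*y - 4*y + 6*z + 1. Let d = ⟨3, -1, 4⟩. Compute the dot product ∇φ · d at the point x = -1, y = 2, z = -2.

∂φ/∂x = -10*x - 4*y
∂φ/∂y = -4*x - 4
∂φ/∂z = 6
∇φ at (-1, 2, -2) = (2, 0, 6)
∇φ · d = (2)(3) + (0)(-1) + (6)(4) = 30

30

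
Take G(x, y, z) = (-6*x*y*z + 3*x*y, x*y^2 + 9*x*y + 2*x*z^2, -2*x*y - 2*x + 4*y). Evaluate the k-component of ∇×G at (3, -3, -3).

-63

(∇×G)_3 = ∂G₂/∂x − ∂G₁/∂y
= y^2 + 9*y + 2*z^2 − (-6*x*z + 3*x)
= 6*x*z - 3*x + y^2 + 9*y + 2*z^2
At (3, -3, -3): -63.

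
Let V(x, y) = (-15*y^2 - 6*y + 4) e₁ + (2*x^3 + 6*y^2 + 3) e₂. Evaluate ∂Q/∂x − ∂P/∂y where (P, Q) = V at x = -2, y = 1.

60

∂V₂/∂x = 6*x^2
∂V₁/∂y = -30*y - 6
Scalar curl = 6*x^2 + 30*y + 6
At (-2, 1): 60.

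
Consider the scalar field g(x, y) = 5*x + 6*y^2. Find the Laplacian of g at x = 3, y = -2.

12

∂²g/∂x² = 0
∂²g/∂y² = 12
∇²g = 12
At (3, -2): 12.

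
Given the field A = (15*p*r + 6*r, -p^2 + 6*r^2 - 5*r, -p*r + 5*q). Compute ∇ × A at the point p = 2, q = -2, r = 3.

(-26, 39, -4)

(∇×A)₁ = ∂A₃/∂q − ∂A₂/∂r = -12*r + 10
(∇×A)₂ = ∂A₁/∂r − ∂A₃/∂p = 15*p + r + 6
(∇×A)₃ = ∂A₂/∂p − ∂A₁/∂q = -2*p
∇×A = (-12*r + 10, 15*p + r + 6, -2*p)
At (2, -2, 3): (-26, 39, -4).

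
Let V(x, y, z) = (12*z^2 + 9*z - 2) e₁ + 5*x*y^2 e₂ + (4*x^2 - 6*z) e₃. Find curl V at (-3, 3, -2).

(∇×V)₁ = ∂V₃/∂y − ∂V₂/∂z = 0
(∇×V)₂ = ∂V₁/∂z − ∂V₃/∂x = -8*x + 24*z + 9
(∇×V)₃ = ∂V₂/∂x − ∂V₁/∂y = 5*y^2
∇×V = (0, -8*x + 24*z + 9, 5*y^2)
At (-3, 3, -2): (0, -15, 45).

(0, -15, 45)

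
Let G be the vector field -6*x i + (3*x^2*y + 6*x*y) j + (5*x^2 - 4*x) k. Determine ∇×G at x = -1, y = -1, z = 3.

(∇×G)₁ = ∂G₃/∂y − ∂G₂/∂z = 0
(∇×G)₂ = ∂G₁/∂z − ∂G₃/∂x = -10*x + 4
(∇×G)₃ = ∂G₂/∂x − ∂G₁/∂y = 6*x*y + 6*y
∇×G = (0, -10*x + 4, 6*x*y + 6*y)
At (-1, -1, 3): (0, 14, 0).

(0, 14, 0)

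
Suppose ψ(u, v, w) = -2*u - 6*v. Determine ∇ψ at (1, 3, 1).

(-2, -6, 0)

∂ψ/∂u = -2
∂ψ/∂v = -6
∂ψ/∂w = 0
∇ψ = (-2, -6, 0)
At (1, 3, 1): (-2, -6, 0).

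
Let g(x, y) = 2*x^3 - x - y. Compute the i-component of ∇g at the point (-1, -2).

5

(∇g)_1 = ∂g/∂x = 6*x^2 - 1
At (-1, -2): 5.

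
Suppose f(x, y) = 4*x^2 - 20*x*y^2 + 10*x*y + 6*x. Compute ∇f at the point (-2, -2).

∂f/∂x = 8*x - 20*y^2 + 10*y + 6
∂f/∂y = -40*x*y + 10*x
∇f = (8*x - 20*y^2 + 10*y + 6, -40*x*y + 10*x)
At (-2, -2): (-110, -180).

(-110, -180)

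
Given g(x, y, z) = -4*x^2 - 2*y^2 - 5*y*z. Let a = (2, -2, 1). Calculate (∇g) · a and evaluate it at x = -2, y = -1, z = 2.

49

∂g/∂x = -8*x
∂g/∂y = -4*y - 5*z
∂g/∂z = -5*y
∇g at (-2, -1, 2) = (16, -6, 5)
∇g · a = (16)(2) + (-6)(-2) + (5)(1) = 49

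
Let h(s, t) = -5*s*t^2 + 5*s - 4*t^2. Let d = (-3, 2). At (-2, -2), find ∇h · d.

-3

∂h/∂s = -5*t^2 + 5
∂h/∂t = -10*s*t - 8*t
∇h at (-2, -2) = (-15, -24)
∇h · d = (-15)(-3) + (-24)(2) = -3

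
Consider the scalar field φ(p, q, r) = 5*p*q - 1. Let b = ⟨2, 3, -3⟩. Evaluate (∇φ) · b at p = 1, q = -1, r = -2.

5

∂φ/∂p = 5*q
∂φ/∂q = 5*p
∂φ/∂r = 0
∇φ at (1, -1, -2) = (-5, 5, 0)
∇φ · b = (-5)(2) + (5)(3) + (0)(-3) = 5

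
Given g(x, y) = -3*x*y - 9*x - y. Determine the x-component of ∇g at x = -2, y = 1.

-12

(∇g)_1 = ∂g/∂x = -3*y - 9
At (-2, 1): -12.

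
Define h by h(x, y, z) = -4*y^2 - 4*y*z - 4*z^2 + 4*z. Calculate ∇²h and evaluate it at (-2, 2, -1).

-16

∂²h/∂x² = 0
∂²h/∂y² = -8
∂²h/∂z² = -8
∇²h = -16
At (-2, 2, -1): -16.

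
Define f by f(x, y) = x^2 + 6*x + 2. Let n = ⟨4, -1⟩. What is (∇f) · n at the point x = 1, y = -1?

∂f/∂x = 2*x + 6
∂f/∂y = 0
∇f at (1, -1) = (8, 0)
∇f · n = (8)(4) + (0)(-1) = 32

32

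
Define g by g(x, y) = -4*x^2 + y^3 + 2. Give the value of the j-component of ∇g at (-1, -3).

27

(∇g)_2 = ∂g/∂y = 3*y^2
At (-1, -3): 27.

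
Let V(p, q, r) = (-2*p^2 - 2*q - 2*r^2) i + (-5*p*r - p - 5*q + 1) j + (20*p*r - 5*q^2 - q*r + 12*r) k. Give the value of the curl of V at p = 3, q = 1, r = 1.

(4, -24, -4)

(∇×V)₁ = ∂V₃/∂q − ∂V₂/∂r = 5*p - 10*q - r
(∇×V)₂ = ∂V₁/∂r − ∂V₃/∂p = -24*r
(∇×V)₃ = ∂V₂/∂p − ∂V₁/∂q = -5*r + 1
∇×V = (5*p - 10*q - r, -24*r, -5*r + 1)
At (3, 1, 1): (4, -24, -4).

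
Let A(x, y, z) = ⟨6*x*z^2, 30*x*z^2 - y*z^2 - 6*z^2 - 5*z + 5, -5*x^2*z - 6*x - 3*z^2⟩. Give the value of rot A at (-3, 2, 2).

(∇×A)₁ = ∂A₃/∂y − ∂A₂/∂z = -60*x*z + 2*y*z + 12*z + 5
(∇×A)₂ = ∂A₁/∂z − ∂A₃/∂x = 22*x*z + 6
(∇×A)₃ = ∂A₂/∂x − ∂A₁/∂y = 30*z^2
∇×A = (-60*x*z + 2*y*z + 12*z + 5, 22*x*z + 6, 30*z^2)
At (-3, 2, 2): (397, -126, 120).

(397, -126, 120)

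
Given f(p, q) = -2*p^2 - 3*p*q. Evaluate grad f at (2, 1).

∂f/∂p = -4*p - 3*q
∂f/∂q = -3*p
∇f = (-4*p - 3*q, -3*p)
At (2, 1): (-11, -6).

(-11, -6)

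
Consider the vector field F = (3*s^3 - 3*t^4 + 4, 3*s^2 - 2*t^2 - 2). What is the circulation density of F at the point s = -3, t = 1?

∂F₂/∂s = 6*s
∂F₁/∂t = -12*t^3
Scalar curl = 6*s + 12*t^3
At (-3, 1): -6.

-6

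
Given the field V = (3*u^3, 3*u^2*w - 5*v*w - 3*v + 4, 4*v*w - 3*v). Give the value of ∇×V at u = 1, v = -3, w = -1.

(-25, 0, -6)

(∇×V)₁ = ∂V₃/∂v − ∂V₂/∂w = -3*u^2 + 5*v + 4*w - 3
(∇×V)₂ = ∂V₁/∂w − ∂V₃/∂u = 0
(∇×V)₃ = ∂V₂/∂u − ∂V₁/∂v = 6*u*w
∇×V = (-3*u^2 + 5*v + 4*w - 3, 0, 6*u*w)
At (1, -3, -1): (-25, 0, -6).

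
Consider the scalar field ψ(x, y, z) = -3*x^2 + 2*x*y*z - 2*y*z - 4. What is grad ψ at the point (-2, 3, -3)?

(-6, 18, -18)

∂ψ/∂x = -6*x + 2*y*z
∂ψ/∂y = 2*x*z - 2*z
∂ψ/∂z = 2*x*y - 2*y
∇ψ = (-6*x + 2*y*z, 2*x*z - 2*z, 2*x*y - 2*y)
At (-2, 3, -3): (-6, 18, -18).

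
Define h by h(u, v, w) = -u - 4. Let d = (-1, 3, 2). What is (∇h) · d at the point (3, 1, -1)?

1

∂h/∂u = -1
∂h/∂v = 0
∂h/∂w = 0
∇h at (3, 1, -1) = (-1, 0, 0)
∇h · d = (-1)(-1) + (0)(3) + (0)(2) = 1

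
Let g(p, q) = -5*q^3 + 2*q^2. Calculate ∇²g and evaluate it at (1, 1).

∂²g/∂p² = 0
∂²g/∂q² = 2*(-15*q + 2)
∇²g = -30*q + 4
At (1, 1): -26.

-26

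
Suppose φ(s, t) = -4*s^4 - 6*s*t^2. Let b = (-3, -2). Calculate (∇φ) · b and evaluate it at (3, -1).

∂φ/∂s = -16*s^3 - 6*t^2
∂φ/∂t = -12*s*t
∇φ at (3, -1) = (-438, 36)
∇φ · b = (-438)(-3) + (36)(-2) = 1242

1242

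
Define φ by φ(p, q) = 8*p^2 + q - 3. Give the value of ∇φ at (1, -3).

(16, 1)

∂φ/∂p = 16*p
∂φ/∂q = 1
∇φ = (16*p, 1)
At (1, -3): (16, 1).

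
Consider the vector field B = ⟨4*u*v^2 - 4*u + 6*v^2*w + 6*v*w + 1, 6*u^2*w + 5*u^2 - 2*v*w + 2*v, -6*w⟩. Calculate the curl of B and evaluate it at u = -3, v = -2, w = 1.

(-58, 12, -96)

(∇×B)₁ = ∂B₃/∂v − ∂B₂/∂w = -6*u^2 + 2*v
(∇×B)₂ = ∂B₁/∂w − ∂B₃/∂u = 6*v^2 + 6*v
(∇×B)₃ = ∂B₂/∂u − ∂B₁/∂v = -8*u*v + 12*u*w + 10*u - 12*v*w - 6*w
∇×B = (-6*u^2 + 2*v, 6*v^2 + 6*v, -8*u*v + 12*u*w + 10*u - 12*v*w - 6*w)
At (-3, -2, 1): (-58, 12, -96).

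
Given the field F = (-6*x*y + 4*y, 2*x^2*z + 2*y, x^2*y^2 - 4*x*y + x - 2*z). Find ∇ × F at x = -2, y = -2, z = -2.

(∇×F)₁ = ∂F₃/∂y − ∂F₂/∂z = 2*x^2*y - 2*x^2 - 4*x
(∇×F)₂ = ∂F₁/∂z − ∂F₃/∂x = -2*x*y^2 + 4*y - 1
(∇×F)₃ = ∂F₂/∂x − ∂F₁/∂y = 4*x*z + 6*x - 4
∇×F = (2*x^2*y - 2*x^2 - 4*x, -2*x*y^2 + 4*y - 1, 4*x*z + 6*x - 4)
At (-2, -2, -2): (-16, 7, 0).

(-16, 7, 0)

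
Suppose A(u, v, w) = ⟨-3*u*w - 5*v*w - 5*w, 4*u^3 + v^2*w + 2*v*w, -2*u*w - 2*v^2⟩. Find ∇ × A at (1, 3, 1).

(-27, -21, 17)

(∇×A)₁ = ∂A₃/∂v − ∂A₂/∂w = -v^2 - 6*v
(∇×A)₂ = ∂A₁/∂w − ∂A₃/∂u = -3*u - 5*v + 2*w - 5
(∇×A)₃ = ∂A₂/∂u − ∂A₁/∂v = 12*u^2 + 5*w
∇×A = (-v^2 - 6*v, -3*u - 5*v + 2*w - 5, 12*u^2 + 5*w)
At (1, 3, 1): (-27, -21, 17).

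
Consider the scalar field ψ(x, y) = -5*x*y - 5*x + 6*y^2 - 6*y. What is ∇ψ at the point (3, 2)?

∂ψ/∂x = -5*y - 5
∂ψ/∂y = -5*x + 12*y - 6
∇ψ = (-5*y - 5, -5*x + 12*y - 6)
At (3, 2): (-15, 3).

(-15, 3)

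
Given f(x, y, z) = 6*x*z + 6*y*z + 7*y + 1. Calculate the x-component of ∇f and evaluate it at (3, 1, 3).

18

(∇f)_1 = ∂f/∂x = 6*z
At (3, 1, 3): 18.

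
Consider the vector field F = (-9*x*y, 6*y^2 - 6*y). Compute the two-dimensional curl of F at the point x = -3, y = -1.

∂F₂/∂x = 0
∂F₁/∂y = -9*x
Scalar curl = 9*x
At (-3, -1): -27.

-27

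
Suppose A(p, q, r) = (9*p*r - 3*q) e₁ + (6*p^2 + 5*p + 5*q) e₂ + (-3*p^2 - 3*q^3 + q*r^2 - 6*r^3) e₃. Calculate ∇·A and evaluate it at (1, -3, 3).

∂A₁/∂p = 9*r
∂A₂/∂q = 5
∂A₃/∂r = 2*q*r - 18*r^2
∇·A = 2*q*r - 18*r^2 + 9*r + 5
At (1, -3, 3): -148.

-148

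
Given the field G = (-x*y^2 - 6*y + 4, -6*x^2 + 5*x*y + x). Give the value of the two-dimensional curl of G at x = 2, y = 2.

1

∂G₂/∂x = -12*x + 5*y + 1
∂G₁/∂y = -2*x*y - 6
Scalar curl = 2*x*y - 12*x + 5*y + 7
At (2, 2): 1.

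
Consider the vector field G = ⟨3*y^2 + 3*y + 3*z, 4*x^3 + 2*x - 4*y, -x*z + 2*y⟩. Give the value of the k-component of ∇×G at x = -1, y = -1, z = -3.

(∇×G)_3 = ∂G₂/∂x − ∂G₁/∂y
= 12*x^2 + 2 − (6*y + 3)
= 12*x^2 - 6*y - 1
At (-1, -1, -3): 17.

17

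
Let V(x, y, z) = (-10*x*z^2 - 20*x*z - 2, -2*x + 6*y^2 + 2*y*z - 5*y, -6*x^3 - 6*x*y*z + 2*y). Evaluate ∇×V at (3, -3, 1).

(∇×V)₁ = ∂V₃/∂y − ∂V₂/∂z = -6*x*z - 2*y + 2
(∇×V)₂ = ∂V₁/∂z − ∂V₃/∂x = 18*x^2 - 20*x*z - 20*x + 6*y*z
(∇×V)₃ = ∂V₂/∂x − ∂V₁/∂y = -2
∇×V = (-6*x*z - 2*y + 2, 18*x^2 - 20*x*z - 20*x + 6*y*z, -2)
At (3, -3, 1): (-10, 24, -2).

(-10, 24, -2)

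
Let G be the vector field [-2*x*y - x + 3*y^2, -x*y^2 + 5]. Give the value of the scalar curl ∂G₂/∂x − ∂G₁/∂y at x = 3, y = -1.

11

∂G₂/∂x = -y^2
∂G₁/∂y = -2*x + 6*y
Scalar curl = 2*x - y^2 - 6*y
At (3, -1): 11.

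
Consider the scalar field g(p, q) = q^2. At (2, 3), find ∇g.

(0, 6)

∂g/∂p = 0
∂g/∂q = 2*q
∇g = (0, 2*q)
At (2, 3): (0, 6).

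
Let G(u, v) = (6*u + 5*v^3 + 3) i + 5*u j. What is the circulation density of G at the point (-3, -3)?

∂G₂/∂u = 5
∂G₁/∂v = 15*v^2
Scalar curl = -15*v^2 + 5
At (-3, -3): -130.

-130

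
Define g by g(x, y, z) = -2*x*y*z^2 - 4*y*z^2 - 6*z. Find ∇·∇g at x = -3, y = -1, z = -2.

-4

∂²g/∂x² = 0
∂²g/∂y² = 0
∂²g/∂z² = -4*y*(x + 2)
∇²g = -4*x*y - 8*y
At (-3, -1, -2): -4.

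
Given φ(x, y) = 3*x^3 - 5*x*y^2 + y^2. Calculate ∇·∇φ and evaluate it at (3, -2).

26

∂²φ/∂x² = 18*x
∂²φ/∂y² = 2*(-5*x + 1)
∇²φ = 8*x + 2
At (3, -2): 26.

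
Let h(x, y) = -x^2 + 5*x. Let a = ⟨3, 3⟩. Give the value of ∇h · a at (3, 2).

∂h/∂x = -2*x + 5
∂h/∂y = 0
∇h at (3, 2) = (-1, 0)
∇h · a = (-1)(3) + (0)(3) = -3

-3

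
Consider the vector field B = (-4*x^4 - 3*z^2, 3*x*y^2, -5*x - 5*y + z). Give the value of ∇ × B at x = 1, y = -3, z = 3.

(∇×B)₁ = ∂B₃/∂y − ∂B₂/∂z = -5
(∇×B)₂ = ∂B₁/∂z − ∂B₃/∂x = -6*z + 5
(∇×B)₃ = ∂B₂/∂x − ∂B₁/∂y = 3*y^2
∇×B = (-5, -6*z + 5, 3*y^2)
At (1, -3, 3): (-5, -13, 27).

(-5, -13, 27)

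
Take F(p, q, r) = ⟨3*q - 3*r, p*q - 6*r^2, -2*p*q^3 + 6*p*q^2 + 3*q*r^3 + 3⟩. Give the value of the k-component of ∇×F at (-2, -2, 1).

-5

(∇×F)_3 = ∂F₂/∂p − ∂F₁/∂q
= q − (3)
= q - 3
At (-2, -2, 1): -5.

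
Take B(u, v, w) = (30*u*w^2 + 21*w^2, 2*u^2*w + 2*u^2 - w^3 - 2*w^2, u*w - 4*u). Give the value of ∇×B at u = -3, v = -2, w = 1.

(-11, -135, -24)

(∇×B)₁ = ∂B₃/∂v − ∂B₂/∂w = -2*u^2 + 3*w^2 + 4*w
(∇×B)₂ = ∂B₁/∂w − ∂B₃/∂u = 60*u*w + 41*w + 4
(∇×B)₃ = ∂B₂/∂u − ∂B₁/∂v = 4*u*w + 4*u
∇×B = (-2*u^2 + 3*w^2 + 4*w, 60*u*w + 41*w + 4, 4*u*w + 4*u)
At (-3, -2, 1): (-11, -135, -24).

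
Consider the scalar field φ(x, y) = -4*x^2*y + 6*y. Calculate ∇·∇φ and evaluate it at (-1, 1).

-8

∂²φ/∂x² = -8*y
∂²φ/∂y² = 0
∇²φ = -8*y
At (-1, 1): -8.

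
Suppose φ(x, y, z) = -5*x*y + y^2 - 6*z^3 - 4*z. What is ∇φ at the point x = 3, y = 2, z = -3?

(-10, -11, -166)

∂φ/∂x = -5*y
∂φ/∂y = -5*x + 2*y
∂φ/∂z = -18*z^2 - 4
∇φ = (-5*y, -5*x + 2*y, -18*z^2 - 4)
At (3, 2, -3): (-10, -11, -166).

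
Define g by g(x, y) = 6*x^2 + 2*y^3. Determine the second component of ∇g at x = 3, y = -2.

24

(∇g)_2 = ∂g/∂y = 6*y^2
At (3, -2): 24.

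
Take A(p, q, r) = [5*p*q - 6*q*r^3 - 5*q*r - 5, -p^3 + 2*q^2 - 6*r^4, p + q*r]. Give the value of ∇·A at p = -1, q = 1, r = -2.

∂A₁/∂p = 5*q
∂A₂/∂q = 4*q
∂A₃/∂r = q
∇·A = 10*q
At (-1, 1, -2): 10.

10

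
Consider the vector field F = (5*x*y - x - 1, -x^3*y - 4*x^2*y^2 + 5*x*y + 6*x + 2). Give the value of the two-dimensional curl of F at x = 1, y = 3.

-65

∂F₂/∂x = -3*x^2*y - 8*x*y^2 + 5*y + 6
∂F₁/∂y = 5*x
Scalar curl = -3*x^2*y - 8*x*y^2 - 5*x + 5*y + 6
At (1, 3): -65.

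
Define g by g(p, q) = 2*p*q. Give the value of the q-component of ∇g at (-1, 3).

(∇g)_2 = ∂g/∂q = 2*p
At (-1, 3): -2.

-2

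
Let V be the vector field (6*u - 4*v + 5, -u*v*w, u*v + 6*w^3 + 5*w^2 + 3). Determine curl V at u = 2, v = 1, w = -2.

(4, -1, 6)

(∇×V)₁ = ∂V₃/∂v − ∂V₂/∂w = u*v + u
(∇×V)₂ = ∂V₁/∂w − ∂V₃/∂u = -v
(∇×V)₃ = ∂V₂/∂u − ∂V₁/∂v = -v*w + 4
∇×V = (u*v + u, -v, -v*w + 4)
At (2, 1, -2): (4, -1, 6).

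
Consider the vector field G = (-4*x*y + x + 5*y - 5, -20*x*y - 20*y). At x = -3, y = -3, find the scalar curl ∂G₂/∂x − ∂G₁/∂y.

∂G₂/∂x = -20*y
∂G₁/∂y = -4*x + 5
Scalar curl = 4*x - 20*y - 5
At (-3, -3): 43.

43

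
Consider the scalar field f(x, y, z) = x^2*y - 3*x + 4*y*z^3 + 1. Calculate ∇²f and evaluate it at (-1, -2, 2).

∂²f/∂x² = 2*y
∂²f/∂y² = 0
∂²f/∂z² = 24*y*z
∇²f = 24*y*z + 2*y
At (-1, -2, 2): -100.

-100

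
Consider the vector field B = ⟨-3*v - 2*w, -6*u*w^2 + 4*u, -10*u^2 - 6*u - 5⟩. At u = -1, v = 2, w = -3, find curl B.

(∇×B)₁ = ∂B₃/∂v − ∂B₂/∂w = 12*u*w
(∇×B)₂ = ∂B₁/∂w − ∂B₃/∂u = 20*u + 4
(∇×B)₃ = ∂B₂/∂u − ∂B₁/∂v = -6*w^2 + 7
∇×B = (12*u*w, 20*u + 4, -6*w^2 + 7)
At (-1, 2, -3): (36, -16, -47).

(36, -16, -47)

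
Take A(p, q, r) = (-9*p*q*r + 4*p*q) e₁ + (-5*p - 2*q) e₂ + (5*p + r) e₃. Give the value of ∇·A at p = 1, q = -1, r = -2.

-23

∂A₁/∂p = -9*q*r + 4*q
∂A₂/∂q = -2
∂A₃/∂r = 1
∇·A = -9*q*r + 4*q - 1
At (1, -1, -2): -23.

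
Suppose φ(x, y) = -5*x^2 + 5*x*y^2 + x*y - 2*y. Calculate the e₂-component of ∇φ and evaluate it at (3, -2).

-59

(∇φ)_2 = ∂φ/∂y = 10*x*y + x - 2
At (3, -2): -59.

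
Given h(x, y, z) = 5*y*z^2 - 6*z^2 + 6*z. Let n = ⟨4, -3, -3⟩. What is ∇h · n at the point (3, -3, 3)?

∂h/∂x = 0
∂h/∂y = 5*z^2
∂h/∂z = 10*y*z - 12*z + 6
∇h at (3, -3, 3) = (0, 45, -120)
∇h · n = (0)(4) + (45)(-3) + (-120)(-3) = 225

225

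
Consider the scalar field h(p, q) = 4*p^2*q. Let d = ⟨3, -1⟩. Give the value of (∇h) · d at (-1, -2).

44

∂h/∂p = 8*p*q
∂h/∂q = 4*p^2
∇h at (-1, -2) = (16, 4)
∇h · d = (16)(3) + (4)(-1) = 44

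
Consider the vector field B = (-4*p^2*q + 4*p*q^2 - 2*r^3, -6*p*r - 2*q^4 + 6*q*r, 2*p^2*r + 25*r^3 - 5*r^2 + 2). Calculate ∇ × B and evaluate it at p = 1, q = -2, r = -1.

(18, -2, 26)

(∇×B)₁ = ∂B₃/∂q − ∂B₂/∂r = 6*p - 6*q
(∇×B)₂ = ∂B₁/∂r − ∂B₃/∂p = -4*p*r - 6*r^2
(∇×B)₃ = ∂B₂/∂p − ∂B₁/∂q = 4*p^2 - 8*p*q - 6*r
∇×B = (6*p - 6*q, -4*p*r - 6*r^2, 4*p^2 - 8*p*q - 6*r)
At (1, -2, -1): (18, -2, 26).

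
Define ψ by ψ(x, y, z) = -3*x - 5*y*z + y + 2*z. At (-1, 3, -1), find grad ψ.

(-3, 6, -13)

∂ψ/∂x = -3
∂ψ/∂y = -5*z + 1
∂ψ/∂z = -5*y + 2
∇ψ = (-3, -5*z + 1, -5*y + 2)
At (-1, 3, -1): (-3, 6, -13).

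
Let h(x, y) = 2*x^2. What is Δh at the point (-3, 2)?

∂²h/∂x² = 4
∂²h/∂y² = 0
∇²h = 4
At (-3, 2): 4.

4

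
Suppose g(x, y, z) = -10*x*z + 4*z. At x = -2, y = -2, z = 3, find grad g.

(-30, 0, 24)

∂g/∂x = -10*z
∂g/∂y = 0
∂g/∂z = -10*x + 4
∇g = (-10*z, 0, -10*x + 4)
At (-2, -2, 3): (-30, 0, 24).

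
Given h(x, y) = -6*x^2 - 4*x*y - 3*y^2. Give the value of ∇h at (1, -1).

∂h/∂x = -12*x - 4*y
∂h/∂y = -4*x - 6*y
∇h = (-12*x - 4*y, -4*x - 6*y)
At (1, -1): (-8, 2).

(-8, 2)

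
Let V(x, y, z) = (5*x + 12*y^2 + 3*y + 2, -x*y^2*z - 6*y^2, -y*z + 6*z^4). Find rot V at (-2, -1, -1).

(∇×V)₁ = ∂V₃/∂y − ∂V₂/∂z = x*y^2 - z
(∇×V)₂ = ∂V₁/∂z − ∂V₃/∂x = 0
(∇×V)₃ = ∂V₂/∂x − ∂V₁/∂y = -y^2*z - 24*y - 3
∇×V = (x*y^2 - z, 0, -y^2*z - 24*y - 3)
At (-2, -1, -1): (-1, 0, 22).

(-1, 0, 22)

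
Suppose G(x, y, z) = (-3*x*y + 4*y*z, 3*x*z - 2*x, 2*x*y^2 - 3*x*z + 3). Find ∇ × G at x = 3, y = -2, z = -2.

(-33, -22, 9)

(∇×G)₁ = ∂G₃/∂y − ∂G₂/∂z = 4*x*y - 3*x
(∇×G)₂ = ∂G₁/∂z − ∂G₃/∂x = -2*y^2 + 4*y + 3*z
(∇×G)₃ = ∂G₂/∂x − ∂G₁/∂y = 3*x - z - 2
∇×G = (4*x*y - 3*x, -2*y^2 + 4*y + 3*z, 3*x - z - 2)
At (3, -2, -2): (-33, -22, 9).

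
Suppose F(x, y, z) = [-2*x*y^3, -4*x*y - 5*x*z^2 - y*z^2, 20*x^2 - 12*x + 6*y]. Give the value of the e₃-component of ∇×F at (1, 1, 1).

-3

(∇×F)_3 = ∂F₂/∂x − ∂F₁/∂y
= -4*y - 5*z^2 − (-6*x*y^2)
= 6*x*y^2 - 4*y - 5*z^2
At (1, 1, 1): -3.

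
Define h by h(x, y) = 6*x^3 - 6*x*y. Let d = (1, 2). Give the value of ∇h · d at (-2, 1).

90

∂h/∂x = 18*x^2 - 6*y
∂h/∂y = -6*x
∇h at (-2, 1) = (66, 12)
∇h · d = (66)(1) + (12)(2) = 90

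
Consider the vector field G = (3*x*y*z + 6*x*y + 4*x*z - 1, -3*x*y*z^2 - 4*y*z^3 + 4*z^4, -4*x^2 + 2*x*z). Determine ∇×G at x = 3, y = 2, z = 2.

(40, 50, -60)

(∇×G)₁ = ∂G₃/∂y − ∂G₂/∂z = 6*x*y*z + 12*y*z^2 - 16*z^3
(∇×G)₂ = ∂G₁/∂z − ∂G₃/∂x = 3*x*y + 12*x - 2*z
(∇×G)₃ = ∂G₂/∂x − ∂G₁/∂y = -3*x*z - 6*x - 3*y*z^2
∇×G = (6*x*y*z + 12*y*z^2 - 16*z^3, 3*x*y + 12*x - 2*z, -3*x*z - 6*x - 3*y*z^2)
At (3, 2, 2): (40, 50, -60).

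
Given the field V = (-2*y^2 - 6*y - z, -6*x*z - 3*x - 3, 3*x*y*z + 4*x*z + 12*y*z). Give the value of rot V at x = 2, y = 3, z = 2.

(48, -27, 3)

(∇×V)₁ = ∂V₃/∂y − ∂V₂/∂z = 3*x*z + 6*x + 12*z
(∇×V)₂ = ∂V₁/∂z − ∂V₃/∂x = -3*y*z - 4*z - 1
(∇×V)₃ = ∂V₂/∂x − ∂V₁/∂y = 4*y - 6*z + 3
∇×V = (3*x*z + 6*x + 12*z, -3*y*z - 4*z - 1, 4*y - 6*z + 3)
At (2, 3, 2): (48, -27, 3).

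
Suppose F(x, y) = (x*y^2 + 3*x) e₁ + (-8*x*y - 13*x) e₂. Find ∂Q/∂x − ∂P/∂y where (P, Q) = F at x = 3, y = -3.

29

∂F₂/∂x = -8*y - 13
∂F₁/∂y = 2*x*y
Scalar curl = -2*x*y - 8*y - 13
At (3, -3): 29.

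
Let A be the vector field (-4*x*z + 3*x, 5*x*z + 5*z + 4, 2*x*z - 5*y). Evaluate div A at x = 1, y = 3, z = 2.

-3

∂A₁/∂x = -4*z + 3
∂A₂/∂y = 0
∂A₃/∂z = 2*x
∇·A = 2*x - 4*z + 3
At (1, 3, 2): -3.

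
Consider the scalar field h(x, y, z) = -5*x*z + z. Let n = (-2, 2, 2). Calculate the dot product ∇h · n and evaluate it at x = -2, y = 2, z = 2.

42

∂h/∂x = -5*z
∂h/∂y = 0
∂h/∂z = -5*x + 1
∇h at (-2, 2, 2) = (-10, 0, 11)
∇h · n = (-10)(-2) + (0)(2) + (11)(2) = 42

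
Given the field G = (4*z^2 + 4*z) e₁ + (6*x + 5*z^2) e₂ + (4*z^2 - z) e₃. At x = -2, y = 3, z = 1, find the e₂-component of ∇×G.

12

(∇×G)_2 = ∂G₁/∂z − ∂G₃/∂x
= 8*z + 4 − (0)
= 8*z + 4
At (-2, 3, 1): 12.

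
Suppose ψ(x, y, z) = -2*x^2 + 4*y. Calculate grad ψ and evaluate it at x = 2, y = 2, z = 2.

∂ψ/∂x = -4*x
∂ψ/∂y = 4
∂ψ/∂z = 0
∇ψ = (-4*x, 4, 0)
At (2, 2, 2): (-8, 4, 0).

(-8, 4, 0)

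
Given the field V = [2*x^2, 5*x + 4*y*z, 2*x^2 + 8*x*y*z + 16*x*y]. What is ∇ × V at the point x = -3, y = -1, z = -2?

(∇×V)₁ = ∂V₃/∂y − ∂V₂/∂z = 8*x*z + 16*x - 4*y
(∇×V)₂ = ∂V₁/∂z − ∂V₃/∂x = -4*x - 8*y*z - 16*y
(∇×V)₃ = ∂V₂/∂x − ∂V₁/∂y = 5
∇×V = (8*x*z + 16*x - 4*y, -4*x - 8*y*z - 16*y, 5)
At (-3, -1, -2): (4, 12, 5).

(4, 12, 5)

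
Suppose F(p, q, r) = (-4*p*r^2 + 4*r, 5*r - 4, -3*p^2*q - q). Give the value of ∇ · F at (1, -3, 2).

-16

∂F₁/∂p = -4*r^2
∂F₂/∂q = 0
∂F₃/∂r = 0
∇·F = -4*r^2
At (1, -3, 2): -16.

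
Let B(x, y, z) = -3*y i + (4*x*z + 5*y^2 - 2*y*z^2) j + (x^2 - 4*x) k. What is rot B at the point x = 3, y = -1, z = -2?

(∇×B)₁ = ∂B₃/∂y − ∂B₂/∂z = -4*x + 4*y*z
(∇×B)₂ = ∂B₁/∂z − ∂B₃/∂x = -2*x + 4
(∇×B)₃ = ∂B₂/∂x − ∂B₁/∂y = 4*z + 3
∇×B = (-4*x + 4*y*z, -2*x + 4, 4*z + 3)
At (3, -1, -2): (-4, -2, -5).

(-4, -2, -5)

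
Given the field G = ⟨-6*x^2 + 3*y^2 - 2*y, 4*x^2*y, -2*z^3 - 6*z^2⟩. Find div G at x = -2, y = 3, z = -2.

40

∂G₁/∂x = -12*x
∂G₂/∂y = 4*x^2
∂G₃/∂z = -6*z^2 - 12*z
∇·G = 4*x^2 - 12*x - 6*z^2 - 12*z
At (-2, 3, -2): 40.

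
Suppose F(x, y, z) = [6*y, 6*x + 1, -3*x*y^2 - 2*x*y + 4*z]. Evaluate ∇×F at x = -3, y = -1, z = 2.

(-12, 1, 0)

(∇×F)₁ = ∂F₃/∂y − ∂F₂/∂z = -6*x*y - 2*x
(∇×F)₂ = ∂F₁/∂z − ∂F₃/∂x = 3*y^2 + 2*y
(∇×F)₃ = ∂F₂/∂x − ∂F₁/∂y = 0
∇×F = (-6*x*y - 2*x, 3*y^2 + 2*y, 0)
At (-3, -1, 2): (-12, 1, 0).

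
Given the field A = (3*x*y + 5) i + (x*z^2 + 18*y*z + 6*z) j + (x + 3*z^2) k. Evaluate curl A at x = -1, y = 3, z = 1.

(∇×A)₁ = ∂A₃/∂y − ∂A₂/∂z = -2*x*z - 18*y - 6
(∇×A)₂ = ∂A₁/∂z − ∂A₃/∂x = -1
(∇×A)₃ = ∂A₂/∂x − ∂A₁/∂y = -3*x + z^2
∇×A = (-2*x*z - 18*y - 6, -1, -3*x + z^2)
At (-1, 3, 1): (-58, -1, 4).

(-58, -1, 4)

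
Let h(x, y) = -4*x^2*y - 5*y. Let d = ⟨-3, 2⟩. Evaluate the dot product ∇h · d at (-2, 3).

-186

∂h/∂x = -8*x*y
∂h/∂y = -4*x^2 - 5
∇h at (-2, 3) = (48, -21)
∇h · d = (48)(-3) + (-21)(2) = -186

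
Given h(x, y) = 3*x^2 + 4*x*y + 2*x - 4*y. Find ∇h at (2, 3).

∂h/∂x = 6*x + 4*y + 2
∂h/∂y = 4*x - 4
∇h = (6*x + 4*y + 2, 4*x - 4)
At (2, 3): (26, 4).

(26, 4)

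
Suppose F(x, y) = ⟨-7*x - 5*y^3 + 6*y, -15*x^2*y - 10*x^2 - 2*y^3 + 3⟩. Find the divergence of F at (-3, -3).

-196

∂F₁/∂x = -7
∂F₂/∂y = -15*x^2 - 6*y^2
∇·F = -15*x^2 - 6*y^2 - 7
At (-3, -3): -196.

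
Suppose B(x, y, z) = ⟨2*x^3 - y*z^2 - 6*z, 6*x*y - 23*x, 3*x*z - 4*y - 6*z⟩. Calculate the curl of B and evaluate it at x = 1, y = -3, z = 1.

(-4, -3, -40)

(∇×B)₁ = ∂B₃/∂y − ∂B₂/∂z = -4
(∇×B)₂ = ∂B₁/∂z − ∂B₃/∂x = -2*y*z - 3*z - 6
(∇×B)₃ = ∂B₂/∂x − ∂B₁/∂y = 6*y + z^2 - 23
∇×B = (-4, -2*y*z - 3*z - 6, 6*y + z^2 - 23)
At (1, -3, 1): (-4, -3, -40).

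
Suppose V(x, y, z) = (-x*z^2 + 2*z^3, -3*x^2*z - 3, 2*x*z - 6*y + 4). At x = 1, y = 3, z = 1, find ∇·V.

1

∂V₁/∂x = -z^2
∂V₂/∂y = 0
∂V₃/∂z = 2*x
∇·V = 2*x - z^2
At (1, 3, 1): 1.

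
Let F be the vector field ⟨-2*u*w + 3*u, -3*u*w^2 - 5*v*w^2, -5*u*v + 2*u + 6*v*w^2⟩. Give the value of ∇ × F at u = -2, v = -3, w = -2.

(∇×F)₁ = ∂F₃/∂v − ∂F₂/∂w = 6*u*w - 5*u + 10*v*w + 6*w^2
(∇×F)₂ = ∂F₁/∂w − ∂F₃/∂u = -2*u + 5*v - 2
(∇×F)₃ = ∂F₂/∂u − ∂F₁/∂v = -3*w^2
∇×F = (6*u*w - 5*u + 10*v*w + 6*w^2, -2*u + 5*v - 2, -3*w^2)
At (-2, -3, -2): (118, -13, -12).

(118, -13, -12)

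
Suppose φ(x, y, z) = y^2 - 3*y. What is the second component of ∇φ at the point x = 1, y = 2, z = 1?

1

(∇φ)_2 = ∂φ/∂y = 2*y - 3
At (1, 2, 1): 1.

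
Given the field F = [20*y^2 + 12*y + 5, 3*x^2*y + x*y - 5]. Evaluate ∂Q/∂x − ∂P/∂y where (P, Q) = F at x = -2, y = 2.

-114

∂F₂/∂x = 6*x*y + y
∂F₁/∂y = 40*y + 12
Scalar curl = 6*x*y - 39*y - 12
At (-2, 2): -114.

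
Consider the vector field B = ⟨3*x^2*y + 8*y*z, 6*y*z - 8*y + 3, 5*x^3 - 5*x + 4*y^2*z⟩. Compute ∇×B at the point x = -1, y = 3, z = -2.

(∇×B)₁ = ∂B₃/∂y − ∂B₂/∂z = 8*y*z - 6*y
(∇×B)₂ = ∂B₁/∂z − ∂B₃/∂x = -15*x^2 + 8*y + 5
(∇×B)₃ = ∂B₂/∂x − ∂B₁/∂y = -3*x^2 - 8*z
∇×B = (8*y*z - 6*y, -15*x^2 + 8*y + 5, -3*x^2 - 8*z)
At (-1, 3, -2): (-66, 14, 13).

(-66, 14, 13)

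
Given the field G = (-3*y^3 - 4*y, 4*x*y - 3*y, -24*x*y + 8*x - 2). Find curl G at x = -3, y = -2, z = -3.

(72, -56, 32)

(∇×G)₁ = ∂G₃/∂y − ∂G₂/∂z = -24*x
(∇×G)₂ = ∂G₁/∂z − ∂G₃/∂x = 24*y - 8
(∇×G)₃ = ∂G₂/∂x − ∂G₁/∂y = 9*y^2 + 4*y + 4
∇×G = (-24*x, 24*y - 8, 9*y^2 + 4*y + 4)
At (-3, -2, -3): (72, -56, 32).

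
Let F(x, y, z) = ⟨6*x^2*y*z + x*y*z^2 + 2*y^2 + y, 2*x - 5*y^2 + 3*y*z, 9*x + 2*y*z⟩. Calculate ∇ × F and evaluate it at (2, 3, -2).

(∇×F)₁ = ∂F₃/∂y − ∂F₂/∂z = -3*y + 2*z
(∇×F)₂ = ∂F₁/∂z − ∂F₃/∂x = 6*x^2*y + 2*x*y*z - 9
(∇×F)₃ = ∂F₂/∂x − ∂F₁/∂y = -6*x^2*z - x*z^2 - 4*y + 1
∇×F = (-3*y + 2*z, 6*x^2*y + 2*x*y*z - 9, -6*x^2*z - x*z^2 - 4*y + 1)
At (2, 3, -2): (-13, 39, 29).

(-13, 39, 29)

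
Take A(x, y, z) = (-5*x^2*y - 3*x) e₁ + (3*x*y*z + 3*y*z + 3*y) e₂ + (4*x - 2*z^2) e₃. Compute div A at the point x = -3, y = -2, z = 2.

-80

∂A₁/∂x = -10*x*y - 3
∂A₂/∂y = 3*x*z + 3*z + 3
∂A₃/∂z = -4*z
∇·A = -10*x*y + 3*x*z - z
At (-3, -2, 2): -80.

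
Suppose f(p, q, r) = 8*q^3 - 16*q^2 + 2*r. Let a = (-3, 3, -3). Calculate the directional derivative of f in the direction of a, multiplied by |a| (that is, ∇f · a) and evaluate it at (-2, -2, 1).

∂f/∂p = 0
∂f/∂q = 24*q^2 - 32*q
∂f/∂r = 2
∇f at (-2, -2, 1) = (0, 160, 2)
∇f · a = (0)(-3) + (160)(3) + (2)(-3) = 474

474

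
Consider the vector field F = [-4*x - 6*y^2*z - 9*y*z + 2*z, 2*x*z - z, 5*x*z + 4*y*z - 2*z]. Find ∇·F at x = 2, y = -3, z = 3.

∂F₁/∂x = -4
∂F₂/∂y = 0
∂F₃/∂z = 5*x + 4*y - 2
∇·F = 5*x + 4*y - 6
At (2, -3, 3): -8.

-8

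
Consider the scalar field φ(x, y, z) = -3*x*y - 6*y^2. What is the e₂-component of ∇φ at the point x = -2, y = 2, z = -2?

(∇φ)_2 = ∂φ/∂y = -3*x - 12*y
At (-2, 2, -2): -18.

-18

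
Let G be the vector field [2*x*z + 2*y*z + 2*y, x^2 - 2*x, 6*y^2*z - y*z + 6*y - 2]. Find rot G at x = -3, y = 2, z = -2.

(∇×G)₁ = ∂G₃/∂y − ∂G₂/∂z = 12*y*z - z + 6
(∇×G)₂ = ∂G₁/∂z − ∂G₃/∂x = 2*x + 2*y
(∇×G)₃ = ∂G₂/∂x − ∂G₁/∂y = 2*x - 2*z - 4
∇×G = (12*y*z - z + 6, 2*x + 2*y, 2*x - 2*z - 4)
At (-3, 2, -2): (-40, -2, -6).

(-40, -2, -6)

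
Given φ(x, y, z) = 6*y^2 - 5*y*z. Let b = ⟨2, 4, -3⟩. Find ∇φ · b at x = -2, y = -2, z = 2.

-166

∂φ/∂x = 0
∂φ/∂y = 12*y - 5*z
∂φ/∂z = -5*y
∇φ at (-2, -2, 2) = (0, -34, 10)
∇φ · b = (0)(2) + (-34)(4) + (10)(-3) = -166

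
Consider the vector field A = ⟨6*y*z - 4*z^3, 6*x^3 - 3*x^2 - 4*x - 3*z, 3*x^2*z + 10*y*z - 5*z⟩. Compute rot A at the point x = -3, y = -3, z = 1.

(13, -12, 170)

(∇×A)₁ = ∂A₃/∂y − ∂A₂/∂z = 10*z + 3
(∇×A)₂ = ∂A₁/∂z − ∂A₃/∂x = -6*x*z + 6*y - 12*z^2
(∇×A)₃ = ∂A₂/∂x − ∂A₁/∂y = 18*x^2 - 6*x - 6*z - 4
∇×A = (10*z + 3, -6*x*z + 6*y - 12*z^2, 18*x^2 - 6*x - 6*z - 4)
At (-3, -3, 1): (13, -12, 170).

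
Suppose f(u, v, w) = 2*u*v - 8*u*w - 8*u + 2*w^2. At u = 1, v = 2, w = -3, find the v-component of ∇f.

2

(∇f)_2 = ∂f/∂v = 2*u
At (1, 2, -3): 2.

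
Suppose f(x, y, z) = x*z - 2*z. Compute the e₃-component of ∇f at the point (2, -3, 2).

0

(∇f)_3 = ∂f/∂z = x - 2
At (2, -3, 2): 0.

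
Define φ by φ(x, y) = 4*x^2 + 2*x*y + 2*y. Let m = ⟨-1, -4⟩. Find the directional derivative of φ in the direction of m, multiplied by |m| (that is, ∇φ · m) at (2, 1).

∂φ/∂x = 8*x + 2*y
∂φ/∂y = 2*x + 2
∇φ at (2, 1) = (18, 6)
∇φ · m = (18)(-1) + (6)(-4) = -42

-42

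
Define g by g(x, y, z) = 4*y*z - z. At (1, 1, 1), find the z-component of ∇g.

(∇g)_3 = ∂g/∂z = 4*y - 1
At (1, 1, 1): 3.

3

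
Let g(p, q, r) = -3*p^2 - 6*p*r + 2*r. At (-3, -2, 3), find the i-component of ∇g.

0

(∇g)_1 = ∂g/∂p = -6*p - 6*r
At (-3, -2, 3): 0.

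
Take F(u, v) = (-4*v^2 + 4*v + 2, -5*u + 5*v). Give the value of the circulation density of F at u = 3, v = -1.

-17

∂F₂/∂u = -5
∂F₁/∂v = -8*v + 4
Scalar curl = 8*v - 9
At (3, -1): -17.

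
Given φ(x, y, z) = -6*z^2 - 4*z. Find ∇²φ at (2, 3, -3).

∂²φ/∂x² = 0
∂²φ/∂y² = 0
∂²φ/∂z² = -12
∇²φ = -12
At (2, 3, -3): -12.

-12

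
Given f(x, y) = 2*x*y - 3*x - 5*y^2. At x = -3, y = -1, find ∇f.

∂f/∂x = 2*y - 3
∂f/∂y = 2*x - 10*y
∇f = (2*y - 3, 2*x - 10*y)
At (-3, -1): (-5, 4).

(-5, 4)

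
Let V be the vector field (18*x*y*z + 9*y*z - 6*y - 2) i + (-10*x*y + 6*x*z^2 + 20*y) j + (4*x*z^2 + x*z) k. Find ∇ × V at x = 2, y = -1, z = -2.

(∇×V)₁ = ∂V₃/∂y − ∂V₂/∂z = -12*x*z
(∇×V)₂ = ∂V₁/∂z − ∂V₃/∂x = 18*x*y + 9*y - 4*z^2 - z
(∇×V)₃ = ∂V₂/∂x − ∂V₁/∂y = -18*x*z - 10*y + 6*z^2 - 9*z + 6
∇×V = (-12*x*z, 18*x*y + 9*y - 4*z^2 - z, -18*x*z - 10*y + 6*z^2 - 9*z + 6)
At (2, -1, -2): (48, -59, 130).

(48, -59, 130)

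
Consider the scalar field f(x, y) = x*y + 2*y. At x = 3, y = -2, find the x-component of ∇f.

(∇f)_1 = ∂f/∂x = y
At (3, -2): -2.

-2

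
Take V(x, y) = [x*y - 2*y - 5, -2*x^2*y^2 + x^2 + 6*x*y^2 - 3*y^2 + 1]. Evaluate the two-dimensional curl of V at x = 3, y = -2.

-19

∂V₂/∂x = -4*x*y^2 + 2*x + 6*y^2
∂V₁/∂y = x - 2
Scalar curl = -4*x*y^2 + x + 6*y^2 + 2
At (3, -2): -19.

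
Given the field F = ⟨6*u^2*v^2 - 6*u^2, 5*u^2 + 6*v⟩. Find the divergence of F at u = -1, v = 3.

-90

∂F₁/∂u = 12*u*v^2 - 12*u
∂F₂/∂v = 6
∇·F = 12*u*v^2 - 12*u + 6
At (-1, 3): -90.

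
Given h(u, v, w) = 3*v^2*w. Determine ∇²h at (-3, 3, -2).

-12

∂²h/∂u² = 0
∂²h/∂v² = 6*w
∂²h/∂w² = 0
∇²h = 6*w
At (-3, 3, -2): -12.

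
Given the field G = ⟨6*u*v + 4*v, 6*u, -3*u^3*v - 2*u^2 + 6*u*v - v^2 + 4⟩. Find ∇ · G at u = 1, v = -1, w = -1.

∂G₁/∂u = 6*v
∂G₂/∂v = 0
∂G₃/∂w = 0
∇·G = 6*v
At (1, -1, -1): -6.

-6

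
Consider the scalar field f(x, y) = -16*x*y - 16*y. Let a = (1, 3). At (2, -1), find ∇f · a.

∂f/∂x = -16*y
∂f/∂y = -16*x - 16
∇f at (2, -1) = (16, -48)
∇f · a = (16)(1) + (-48)(3) = -128

-128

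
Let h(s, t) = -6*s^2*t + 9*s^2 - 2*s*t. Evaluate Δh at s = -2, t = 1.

∂²h/∂s² = 6*(-2*t + 3)
∂²h/∂t² = 0
∇²h = -12*t + 18
At (-2, 1): 6.

6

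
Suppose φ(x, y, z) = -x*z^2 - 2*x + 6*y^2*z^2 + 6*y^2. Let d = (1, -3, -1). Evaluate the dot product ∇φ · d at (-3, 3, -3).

-749

∂φ/∂x = -z^2 - 2
∂φ/∂y = 12*y*z^2 + 12*y
∂φ/∂z = -2*x*z + 12*y^2*z
∇φ at (-3, 3, -3) = (-11, 360, -342)
∇φ · d = (-11)(1) + (360)(-3) + (-342)(-1) = -749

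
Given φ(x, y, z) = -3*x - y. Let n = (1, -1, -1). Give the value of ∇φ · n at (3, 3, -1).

∂φ/∂x = -3
∂φ/∂y = -1
∂φ/∂z = 0
∇φ at (3, 3, -1) = (-3, -1, 0)
∇φ · n = (-3)(1) + (-1)(-1) + (0)(-1) = -2

-2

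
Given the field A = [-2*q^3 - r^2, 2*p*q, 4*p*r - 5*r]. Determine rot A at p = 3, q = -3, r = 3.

(∇×A)₁ = ∂A₃/∂q − ∂A₂/∂r = 0
(∇×A)₂ = ∂A₁/∂r − ∂A₃/∂p = -6*r
(∇×A)₃ = ∂A₂/∂p − ∂A₁/∂q = 6*q^2 + 2*q
∇×A = (0, -6*r, 6*q^2 + 2*q)
At (3, -3, 3): (0, -18, 48).

(0, -18, 48)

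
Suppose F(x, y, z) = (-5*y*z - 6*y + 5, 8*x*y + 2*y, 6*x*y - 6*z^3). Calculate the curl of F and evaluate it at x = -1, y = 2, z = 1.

(∇×F)₁ = ∂F₃/∂y − ∂F₂/∂z = 6*x
(∇×F)₂ = ∂F₁/∂z − ∂F₃/∂x = -11*y
(∇×F)₃ = ∂F₂/∂x − ∂F₁/∂y = 8*y + 5*z + 6
∇×F = (6*x, -11*y, 8*y + 5*z + 6)
At (-1, 2, 1): (-6, -22, 27).

(-6, -22, 27)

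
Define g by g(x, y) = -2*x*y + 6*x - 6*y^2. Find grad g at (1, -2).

∂g/∂x = -2*y + 6
∂g/∂y = -2*x - 12*y
∇g = (-2*y + 6, -2*x - 12*y)
At (1, -2): (10, 22).

(10, 22)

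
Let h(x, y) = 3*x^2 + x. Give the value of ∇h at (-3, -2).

∂h/∂x = 6*x + 1
∂h/∂y = 0
∇h = (6*x + 1, 0)
At (-3, -2): (-17, 0).

(-17, 0)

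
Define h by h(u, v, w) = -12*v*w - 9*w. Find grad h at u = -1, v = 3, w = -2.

(0, 24, -45)

∂h/∂u = 0
∂h/∂v = -12*w
∂h/∂w = -12*v - 9
∇h = (0, -12*w, -12*v - 9)
At (-1, 3, -2): (0, 24, -45).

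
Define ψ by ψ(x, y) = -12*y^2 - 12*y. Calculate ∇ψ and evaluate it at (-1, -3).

∂ψ/∂x = 0
∂ψ/∂y = -24*y - 12
∇ψ = (0, -24*y - 12)
At (-1, -3): (0, 60).

(0, 60)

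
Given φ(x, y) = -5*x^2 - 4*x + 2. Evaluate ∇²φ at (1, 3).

∂²φ/∂x² = -10
∂²φ/∂y² = 0
∇²φ = -10
At (1, 3): -10.

-10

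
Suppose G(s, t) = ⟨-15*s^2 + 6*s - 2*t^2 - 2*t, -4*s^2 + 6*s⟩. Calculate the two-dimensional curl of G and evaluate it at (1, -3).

∂G₂/∂s = -8*s + 6
∂G₁/∂t = -4*t - 2
Scalar curl = -8*s + 4*t + 8
At (1, -3): -12.

-12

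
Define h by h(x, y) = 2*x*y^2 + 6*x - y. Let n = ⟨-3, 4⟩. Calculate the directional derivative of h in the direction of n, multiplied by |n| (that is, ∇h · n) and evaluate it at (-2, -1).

∂h/∂x = 2*y^2 + 6
∂h/∂y = 4*x*y - 1
∇h at (-2, -1) = (8, 7)
∇h · n = (8)(-3) + (7)(4) = 4

4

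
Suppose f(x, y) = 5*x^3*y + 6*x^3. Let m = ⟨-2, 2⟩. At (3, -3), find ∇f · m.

756

∂f/∂x = 15*x^2*y + 18*x^2
∂f/∂y = 5*x^3
∇f at (3, -3) = (-243, 135)
∇f · m = (-243)(-2) + (135)(2) = 756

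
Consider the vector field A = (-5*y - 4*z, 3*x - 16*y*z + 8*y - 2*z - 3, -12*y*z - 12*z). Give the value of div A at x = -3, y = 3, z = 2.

-72

∂A₁/∂x = 0
∂A₂/∂y = -16*z + 8
∂A₃/∂z = -12*y - 12
∇·A = -12*y - 16*z - 4
At (-3, 3, 2): -72.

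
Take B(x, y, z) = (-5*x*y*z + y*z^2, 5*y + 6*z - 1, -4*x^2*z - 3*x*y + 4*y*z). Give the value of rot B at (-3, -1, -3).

(∇×B)₁ = ∂B₃/∂y − ∂B₂/∂z = -3*x + 4*z - 6
(∇×B)₂ = ∂B₁/∂z − ∂B₃/∂x = -5*x*y + 8*x*z + 2*y*z + 3*y
(∇×B)₃ = ∂B₂/∂x − ∂B₁/∂y = 5*x*z - z^2
∇×B = (-3*x + 4*z - 6, -5*x*y + 8*x*z + 2*y*z + 3*y, 5*x*z - z^2)
At (-3, -1, -3): (-9, 60, 36).

(-9, 60, 36)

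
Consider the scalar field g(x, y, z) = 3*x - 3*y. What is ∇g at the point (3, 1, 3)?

(3, -3, 0)

∂g/∂x = 3
∂g/∂y = -3
∂g/∂z = 0
∇g = (3, -3, 0)
At (3, 1, 3): (3, -3, 0).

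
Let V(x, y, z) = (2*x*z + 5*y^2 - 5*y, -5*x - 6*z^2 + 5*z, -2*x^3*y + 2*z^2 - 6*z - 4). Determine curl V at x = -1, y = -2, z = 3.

(33, -14, 20)

(∇×V)₁ = ∂V₃/∂y − ∂V₂/∂z = -2*x^3 + 12*z - 5
(∇×V)₂ = ∂V₁/∂z − ∂V₃/∂x = 6*x^2*y + 2*x
(∇×V)₃ = ∂V₂/∂x − ∂V₁/∂y = -10*y
∇×V = (-2*x^3 + 12*z - 5, 6*x^2*y + 2*x, -10*y)
At (-1, -2, 3): (33, -14, 20).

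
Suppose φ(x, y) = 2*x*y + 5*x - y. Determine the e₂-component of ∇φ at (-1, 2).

(∇φ)_2 = ∂φ/∂y = 2*x - 1
At (-1, 2): -3.

-3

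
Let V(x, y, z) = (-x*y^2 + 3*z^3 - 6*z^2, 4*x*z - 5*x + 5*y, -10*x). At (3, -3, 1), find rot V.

(∇×V)₁ = ∂V₃/∂y − ∂V₂/∂z = -4*x
(∇×V)₂ = ∂V₁/∂z − ∂V₃/∂x = 9*z^2 - 12*z + 10
(∇×V)₃ = ∂V₂/∂x − ∂V₁/∂y = 2*x*y + 4*z - 5
∇×V = (-4*x, 9*z^2 - 12*z + 10, 2*x*y + 4*z - 5)
At (3, -3, 1): (-12, 7, -19).

(-12, 7, -19)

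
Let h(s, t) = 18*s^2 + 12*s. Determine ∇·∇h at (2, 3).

∂²h/∂s² = 36
∂²h/∂t² = 0
∇²h = 36
At (2, 3): 36.

36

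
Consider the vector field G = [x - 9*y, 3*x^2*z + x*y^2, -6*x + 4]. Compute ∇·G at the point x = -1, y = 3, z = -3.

∂G₁/∂x = 1
∂G₂/∂y = 2*x*y
∂G₃/∂z = 0
∇·G = 2*x*y + 1
At (-1, 3, -3): -5.

-5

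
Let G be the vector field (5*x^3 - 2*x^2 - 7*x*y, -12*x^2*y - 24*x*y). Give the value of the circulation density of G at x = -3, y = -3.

∂G₂/∂x = -24*x*y - 24*y
∂G₁/∂y = -7*x
Scalar curl = -24*x*y + 7*x - 24*y
At (-3, -3): -165.

-165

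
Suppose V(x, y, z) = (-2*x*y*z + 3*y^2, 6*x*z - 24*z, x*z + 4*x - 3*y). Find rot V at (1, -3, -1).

(15, 3, 10)

(∇×V)₁ = ∂V₃/∂y − ∂V₂/∂z = -6*x + 21
(∇×V)₂ = ∂V₁/∂z − ∂V₃/∂x = -2*x*y - z - 4
(∇×V)₃ = ∂V₂/∂x − ∂V₁/∂y = 2*x*z - 6*y + 6*z
∇×V = (-6*x + 21, -2*x*y - z - 4, 2*x*z - 6*y + 6*z)
At (1, -3, -1): (15, 3, 10).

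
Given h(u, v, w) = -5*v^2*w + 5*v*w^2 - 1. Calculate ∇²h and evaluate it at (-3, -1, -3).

20

∂²h/∂u² = 0
∂²h/∂v² = -10*w
∂²h/∂w² = 10*v
∇²h = 10*v - 10*w
At (-3, -1, -3): 20.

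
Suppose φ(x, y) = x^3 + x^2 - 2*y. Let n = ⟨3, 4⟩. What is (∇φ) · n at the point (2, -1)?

∂φ/∂x = 3*x^2 + 2*x
∂φ/∂y = -2
∇φ at (2, -1) = (16, -2)
∇φ · n = (16)(3) + (-2)(4) = 40

40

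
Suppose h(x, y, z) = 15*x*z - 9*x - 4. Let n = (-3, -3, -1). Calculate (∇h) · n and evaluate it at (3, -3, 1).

∂h/∂x = 15*z - 9
∂h/∂y = 0
∂h/∂z = 15*x
∇h at (3, -3, 1) = (6, 0, 45)
∇h · n = (6)(-3) + (0)(-3) + (45)(-1) = -63

-63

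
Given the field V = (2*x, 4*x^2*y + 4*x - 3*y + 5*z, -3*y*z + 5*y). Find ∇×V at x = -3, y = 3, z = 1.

(∇×V)₁ = ∂V₃/∂y − ∂V₂/∂z = -3*z
(∇×V)₂ = ∂V₁/∂z − ∂V₃/∂x = 0
(∇×V)₃ = ∂V₂/∂x − ∂V₁/∂y = 8*x*y + 4
∇×V = (-3*z, 0, 8*x*y + 4)
At (-3, 3, 1): (-3, 0, -68).

(-3, 0, -68)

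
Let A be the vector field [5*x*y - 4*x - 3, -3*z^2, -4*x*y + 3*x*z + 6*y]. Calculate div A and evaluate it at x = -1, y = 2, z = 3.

3

∂A₁/∂x = 5*y - 4
∂A₂/∂y = 0
∂A₃/∂z = 3*x
∇·A = 3*x + 5*y - 4
At (-1, 2, 3): 3.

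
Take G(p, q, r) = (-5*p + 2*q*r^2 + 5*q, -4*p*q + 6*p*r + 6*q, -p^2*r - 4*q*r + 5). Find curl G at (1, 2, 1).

(-10, 10, -9)

(∇×G)₁ = ∂G₃/∂q − ∂G₂/∂r = -6*p - 4*r
(∇×G)₂ = ∂G₁/∂r − ∂G₃/∂p = 2*p*r + 4*q*r
(∇×G)₃ = ∂G₂/∂p − ∂G₁/∂q = -4*q - 2*r^2 + 6*r - 5
∇×G = (-6*p - 4*r, 2*p*r + 4*q*r, -4*q - 2*r^2 + 6*r - 5)
At (1, 2, 1): (-10, 10, -9).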